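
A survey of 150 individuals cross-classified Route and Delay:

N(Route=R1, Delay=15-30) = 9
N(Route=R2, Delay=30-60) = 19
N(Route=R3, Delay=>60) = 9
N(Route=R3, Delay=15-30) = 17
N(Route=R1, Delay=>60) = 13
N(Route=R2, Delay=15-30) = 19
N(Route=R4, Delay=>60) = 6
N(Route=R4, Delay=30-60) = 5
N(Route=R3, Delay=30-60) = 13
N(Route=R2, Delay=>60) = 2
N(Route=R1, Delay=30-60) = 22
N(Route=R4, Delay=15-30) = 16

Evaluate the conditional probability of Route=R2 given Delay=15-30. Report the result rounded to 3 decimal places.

Total with Delay=15-30: 9 + 19 + 17 + 16 = 61.
P(Route=R2 | Delay=15-30) = 19/61 = 0.311.

0.311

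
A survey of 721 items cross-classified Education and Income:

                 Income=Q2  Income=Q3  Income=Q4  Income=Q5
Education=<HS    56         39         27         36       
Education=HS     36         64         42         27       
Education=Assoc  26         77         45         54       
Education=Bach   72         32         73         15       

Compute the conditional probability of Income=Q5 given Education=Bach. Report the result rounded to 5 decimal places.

0.07813

Total with Education=Bach: 72 + 32 + 73 + 15 = 192.
P(Income=Q5 | Education=Bach) = 15/192 = 0.07813.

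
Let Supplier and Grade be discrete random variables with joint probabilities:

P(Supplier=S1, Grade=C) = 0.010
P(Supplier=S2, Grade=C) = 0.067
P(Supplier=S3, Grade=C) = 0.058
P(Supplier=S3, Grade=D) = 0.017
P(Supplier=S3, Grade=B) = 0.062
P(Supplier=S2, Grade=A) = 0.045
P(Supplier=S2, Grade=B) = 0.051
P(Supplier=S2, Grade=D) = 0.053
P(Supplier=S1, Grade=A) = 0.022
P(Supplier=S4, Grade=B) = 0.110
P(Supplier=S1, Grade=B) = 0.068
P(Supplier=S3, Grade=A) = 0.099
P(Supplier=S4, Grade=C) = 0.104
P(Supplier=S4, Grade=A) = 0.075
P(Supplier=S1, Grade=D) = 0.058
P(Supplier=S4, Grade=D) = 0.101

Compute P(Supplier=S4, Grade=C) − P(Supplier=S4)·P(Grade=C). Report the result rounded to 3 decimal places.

0.011

P(Supplier=S4) = 0.075 + 0.110 + 0.104 + 0.101 = 0.390.
P(Grade=C) = 0.010 + 0.067 + 0.058 + 0.104 = 0.239.
P(Supplier=S4, Grade=C) − P(Supplier=S4)P(Grade=C) = 0.104 − 0.390×0.239 = 0.011.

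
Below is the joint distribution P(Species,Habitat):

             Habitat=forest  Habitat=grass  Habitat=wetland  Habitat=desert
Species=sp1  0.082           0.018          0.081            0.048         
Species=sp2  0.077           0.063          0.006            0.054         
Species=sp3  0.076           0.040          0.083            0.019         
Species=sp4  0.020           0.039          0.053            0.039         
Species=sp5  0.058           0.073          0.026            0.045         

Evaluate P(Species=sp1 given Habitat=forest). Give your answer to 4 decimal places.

0.2620

P(Habitat=forest) = 0.082 + 0.077 + 0.076 + 0.020 + 0.058 = 0.313.
P(Species=sp1 | Habitat=forest) = 0.082/0.313 = 0.2620.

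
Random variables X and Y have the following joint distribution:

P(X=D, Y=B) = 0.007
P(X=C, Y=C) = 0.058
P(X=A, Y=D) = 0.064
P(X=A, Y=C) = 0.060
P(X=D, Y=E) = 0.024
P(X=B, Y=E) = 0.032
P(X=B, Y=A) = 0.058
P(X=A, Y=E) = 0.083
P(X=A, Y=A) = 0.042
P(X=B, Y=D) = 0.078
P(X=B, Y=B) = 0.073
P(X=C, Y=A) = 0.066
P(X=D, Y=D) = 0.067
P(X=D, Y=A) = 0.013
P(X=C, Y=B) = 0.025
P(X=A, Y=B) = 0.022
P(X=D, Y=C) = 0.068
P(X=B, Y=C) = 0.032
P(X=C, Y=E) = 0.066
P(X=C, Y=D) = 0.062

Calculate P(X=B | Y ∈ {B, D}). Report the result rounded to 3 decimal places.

P(Y=B) = 0.022 + 0.073 + 0.025 + 0.007 = 0.127.
P(Y=D) = 0.064 + 0.078 + 0.062 + 0.067 = 0.271.
P(Y ∈ {B, D}) = 0.127 + 0.271 = 0.398; P(X=B, Y ∈ {B, D}) = 0.073 + 0.078 = 0.151.
P(X=B | Y ∈ {B, D}) = 0.151/0.398 = 0.379.

0.379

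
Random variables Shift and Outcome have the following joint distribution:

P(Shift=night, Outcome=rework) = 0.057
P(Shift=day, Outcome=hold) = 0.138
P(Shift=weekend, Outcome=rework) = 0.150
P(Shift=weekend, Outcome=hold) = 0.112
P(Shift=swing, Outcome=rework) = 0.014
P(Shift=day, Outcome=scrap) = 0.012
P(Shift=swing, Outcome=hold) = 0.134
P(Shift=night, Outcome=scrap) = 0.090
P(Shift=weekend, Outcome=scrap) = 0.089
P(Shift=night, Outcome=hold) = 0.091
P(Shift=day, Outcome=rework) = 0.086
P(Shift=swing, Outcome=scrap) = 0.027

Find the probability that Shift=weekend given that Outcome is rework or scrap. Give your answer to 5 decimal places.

P(Outcome=rework) = 0.086 + 0.014 + 0.057 + 0.150 = 0.307.
P(Outcome=scrap) = 0.012 + 0.027 + 0.090 + 0.089 = 0.218.
P(Outcome ∈ {rework, scrap}) = 0.307 + 0.218 = 0.525; P(Shift=weekend, Outcome ∈ {rework, scrap}) = 0.150 + 0.089 = 0.239.
P(Shift=weekend | Outcome ∈ {rework, scrap}) = 0.239/0.525 = 0.45524.

0.45524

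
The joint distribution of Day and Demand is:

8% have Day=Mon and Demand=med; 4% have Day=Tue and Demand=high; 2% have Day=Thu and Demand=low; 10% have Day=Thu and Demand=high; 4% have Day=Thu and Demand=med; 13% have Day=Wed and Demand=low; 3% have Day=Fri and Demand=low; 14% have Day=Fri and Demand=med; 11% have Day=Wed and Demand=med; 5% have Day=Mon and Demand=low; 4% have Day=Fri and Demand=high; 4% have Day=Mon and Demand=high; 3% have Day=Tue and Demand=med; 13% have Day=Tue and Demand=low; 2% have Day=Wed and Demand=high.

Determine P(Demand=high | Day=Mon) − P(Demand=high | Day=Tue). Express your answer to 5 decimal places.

P(Day=Mon) = 0.05 + 0.08 + 0.04 = 0.17; P(Demand=high | Day=Mon) = 0.04/0.17 = 0.235294.
P(Day=Tue) = 0.13 + 0.03 + 0.04 = 0.20; P(Demand=high | Day=Tue) = 0.04/0.20 = 0.200000.
Difference = 0.03529.

0.03529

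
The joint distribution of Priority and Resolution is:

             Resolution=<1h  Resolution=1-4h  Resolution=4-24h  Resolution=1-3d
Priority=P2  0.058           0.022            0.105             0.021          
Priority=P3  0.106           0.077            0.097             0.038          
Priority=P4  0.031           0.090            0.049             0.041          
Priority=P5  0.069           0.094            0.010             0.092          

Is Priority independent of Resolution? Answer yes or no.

P(Priority=P5) = 0.265 and P(Resolution=4-24h) = 0.261, so their product is 0.06917, but P(Priority=P5, Resolution=4-24h) = 0.010. Since these differ, Priority and Resolution are not independent.

no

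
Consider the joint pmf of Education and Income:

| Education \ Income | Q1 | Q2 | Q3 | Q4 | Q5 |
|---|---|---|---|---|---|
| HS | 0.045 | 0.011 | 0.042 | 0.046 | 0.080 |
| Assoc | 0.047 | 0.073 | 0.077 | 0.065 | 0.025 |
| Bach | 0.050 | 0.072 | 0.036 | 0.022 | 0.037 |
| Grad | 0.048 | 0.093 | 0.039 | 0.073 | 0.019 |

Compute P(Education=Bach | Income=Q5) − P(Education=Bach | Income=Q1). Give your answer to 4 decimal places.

-0.0333

P(Income=Q5) = 0.080 + 0.025 + 0.037 + 0.019 = 0.161; P(Education=Bach | Income=Q5) = 0.037/0.161 = 0.22981.
P(Income=Q1) = 0.045 + 0.047 + 0.050 + 0.048 = 0.190; P(Education=Bach | Income=Q1) = 0.050/0.190 = 0.26316.
Difference = -0.0333.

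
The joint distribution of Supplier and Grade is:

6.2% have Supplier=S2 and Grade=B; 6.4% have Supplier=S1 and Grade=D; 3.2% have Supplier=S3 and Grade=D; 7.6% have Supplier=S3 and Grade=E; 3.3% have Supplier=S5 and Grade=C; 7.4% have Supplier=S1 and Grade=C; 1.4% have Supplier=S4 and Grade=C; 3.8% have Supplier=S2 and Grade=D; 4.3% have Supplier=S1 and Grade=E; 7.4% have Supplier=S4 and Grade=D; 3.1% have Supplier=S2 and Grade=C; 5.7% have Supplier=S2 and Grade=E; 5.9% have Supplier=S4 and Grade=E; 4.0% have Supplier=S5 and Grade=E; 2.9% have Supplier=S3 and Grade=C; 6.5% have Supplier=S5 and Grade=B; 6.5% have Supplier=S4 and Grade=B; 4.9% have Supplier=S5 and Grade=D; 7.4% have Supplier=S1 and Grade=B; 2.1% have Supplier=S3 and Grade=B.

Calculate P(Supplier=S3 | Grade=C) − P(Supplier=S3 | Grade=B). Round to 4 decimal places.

P(Grade=C) = 0.074 + 0.031 + 0.029 + 0.014 + 0.033 = 0.181; P(Supplier=S3 | Grade=C) = 0.029/0.181 = 0.16022.
P(Grade=B) = 0.074 + 0.062 + 0.021 + 0.065 + 0.065 = 0.287; P(Supplier=S3 | Grade=B) = 0.021/0.287 = 0.07317.
Difference = 0.0871.

0.0871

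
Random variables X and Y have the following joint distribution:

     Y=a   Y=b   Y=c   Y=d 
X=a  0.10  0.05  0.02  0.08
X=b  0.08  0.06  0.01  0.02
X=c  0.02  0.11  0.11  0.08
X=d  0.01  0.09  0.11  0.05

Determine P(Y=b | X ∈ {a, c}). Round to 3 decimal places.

0.281

P(X=a) = 0.10 + 0.05 + 0.02 + 0.08 = 0.25.
P(X=c) = 0.02 + 0.11 + 0.11 + 0.08 = 0.32.
P(X ∈ {a, c}) = 0.25 + 0.32 = 0.57; P(Y=b, X ∈ {a, c}) = 0.05 + 0.11 = 0.16.
P(Y=b | X ∈ {a, c}) = 0.16/0.57 = 0.281.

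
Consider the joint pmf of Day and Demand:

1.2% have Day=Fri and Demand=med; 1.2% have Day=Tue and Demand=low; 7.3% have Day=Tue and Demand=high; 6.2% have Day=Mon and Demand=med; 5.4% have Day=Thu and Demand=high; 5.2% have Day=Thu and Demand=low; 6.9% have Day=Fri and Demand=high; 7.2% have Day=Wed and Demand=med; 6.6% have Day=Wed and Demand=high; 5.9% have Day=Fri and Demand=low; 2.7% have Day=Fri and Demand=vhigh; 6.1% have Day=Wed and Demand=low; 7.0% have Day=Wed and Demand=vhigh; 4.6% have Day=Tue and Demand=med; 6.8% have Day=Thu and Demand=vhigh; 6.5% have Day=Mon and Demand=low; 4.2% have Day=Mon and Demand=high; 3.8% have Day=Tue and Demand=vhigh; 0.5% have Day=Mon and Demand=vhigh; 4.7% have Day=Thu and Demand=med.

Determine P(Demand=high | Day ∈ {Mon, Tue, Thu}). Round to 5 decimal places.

P(Day=Mon) = 0.065 + 0.062 + 0.042 + 0.005 = 0.174.
P(Day=Tue) = 0.012 + 0.046 + 0.073 + 0.038 = 0.169.
P(Day=Thu) = 0.052 + 0.047 + 0.054 + 0.068 = 0.221.
P(Day ∈ {Mon, Tue, Thu}) = 0.174 + 0.169 + 0.221 = 0.564; P(Demand=high, Day ∈ {Mon, Tue, Thu}) = 0.042 + 0.073 + 0.054 = 0.169.
P(Demand=high | Day ∈ {Mon, Tue, Thu}) = 0.169/0.564 = 0.29965.

0.29965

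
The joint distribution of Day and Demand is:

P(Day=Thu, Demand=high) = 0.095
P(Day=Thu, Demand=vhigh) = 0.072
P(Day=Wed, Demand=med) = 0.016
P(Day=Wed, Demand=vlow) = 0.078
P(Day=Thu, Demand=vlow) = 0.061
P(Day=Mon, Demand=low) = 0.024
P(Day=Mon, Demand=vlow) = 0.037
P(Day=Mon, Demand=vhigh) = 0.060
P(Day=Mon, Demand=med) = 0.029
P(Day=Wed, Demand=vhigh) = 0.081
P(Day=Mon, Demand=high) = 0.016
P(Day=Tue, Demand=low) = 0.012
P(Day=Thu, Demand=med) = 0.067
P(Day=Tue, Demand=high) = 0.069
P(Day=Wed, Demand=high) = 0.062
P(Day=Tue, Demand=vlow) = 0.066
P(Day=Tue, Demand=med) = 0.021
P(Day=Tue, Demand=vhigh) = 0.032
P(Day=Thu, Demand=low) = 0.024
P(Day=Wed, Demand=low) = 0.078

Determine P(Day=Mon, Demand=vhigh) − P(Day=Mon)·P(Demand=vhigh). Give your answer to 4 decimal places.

0.0193

P(Day=Mon) = 0.037 + 0.024 + 0.029 + 0.016 + 0.060 = 0.166.
P(Demand=vhigh) = 0.060 + 0.032 + 0.081 + 0.072 = 0.245.
P(Day=Mon, Demand=vhigh) − P(Day=Mon)P(Demand=vhigh) = 0.060 − 0.166×0.245 = 0.0193.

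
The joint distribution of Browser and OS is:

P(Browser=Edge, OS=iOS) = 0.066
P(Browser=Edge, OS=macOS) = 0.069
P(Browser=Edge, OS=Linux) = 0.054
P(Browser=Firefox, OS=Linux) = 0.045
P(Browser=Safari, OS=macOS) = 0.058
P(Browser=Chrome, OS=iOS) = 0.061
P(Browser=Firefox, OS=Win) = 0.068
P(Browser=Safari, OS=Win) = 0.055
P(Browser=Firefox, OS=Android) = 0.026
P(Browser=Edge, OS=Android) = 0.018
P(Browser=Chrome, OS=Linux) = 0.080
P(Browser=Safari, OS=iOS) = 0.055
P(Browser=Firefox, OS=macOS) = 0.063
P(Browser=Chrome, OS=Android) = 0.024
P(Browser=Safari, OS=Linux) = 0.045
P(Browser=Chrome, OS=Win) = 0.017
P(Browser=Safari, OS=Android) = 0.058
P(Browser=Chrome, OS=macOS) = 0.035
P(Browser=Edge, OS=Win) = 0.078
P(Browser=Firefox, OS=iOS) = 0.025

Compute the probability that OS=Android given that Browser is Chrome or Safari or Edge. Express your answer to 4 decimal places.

0.1294

P(Browser=Chrome) = 0.017 + 0.035 + 0.080 + 0.061 + 0.024 = 0.217.
P(Browser=Safari) = 0.055 + 0.058 + 0.045 + 0.055 + 0.058 = 0.271.
P(Browser=Edge) = 0.078 + 0.069 + 0.054 + 0.066 + 0.018 = 0.285.
P(Browser ∈ {Chrome, Safari, Edge}) = 0.217 + 0.271 + 0.285 = 0.773; P(OS=Android, Browser ∈ {Chrome, Safari, Edge}) = 0.024 + 0.058 + 0.018 = 0.100.
P(OS=Android | Browser ∈ {Chrome, Safari, Edge}) = 0.100/0.773 = 0.1294.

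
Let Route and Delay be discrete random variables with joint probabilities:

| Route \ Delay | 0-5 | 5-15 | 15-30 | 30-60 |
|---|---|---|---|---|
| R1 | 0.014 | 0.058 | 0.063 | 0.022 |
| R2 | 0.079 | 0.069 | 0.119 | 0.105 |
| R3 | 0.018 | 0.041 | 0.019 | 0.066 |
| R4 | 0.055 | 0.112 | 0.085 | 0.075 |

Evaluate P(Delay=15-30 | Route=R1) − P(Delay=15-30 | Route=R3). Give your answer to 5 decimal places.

P(Route=R1) = 0.014 + 0.058 + 0.063 + 0.022 = 0.157; P(Delay=15-30 | Route=R1) = 0.063/0.157 = 0.401274.
P(Route=R3) = 0.018 + 0.041 + 0.019 + 0.066 = 0.144; P(Delay=15-30 | Route=R3) = 0.019/0.144 = 0.131944.
Difference = 0.26933.

0.26933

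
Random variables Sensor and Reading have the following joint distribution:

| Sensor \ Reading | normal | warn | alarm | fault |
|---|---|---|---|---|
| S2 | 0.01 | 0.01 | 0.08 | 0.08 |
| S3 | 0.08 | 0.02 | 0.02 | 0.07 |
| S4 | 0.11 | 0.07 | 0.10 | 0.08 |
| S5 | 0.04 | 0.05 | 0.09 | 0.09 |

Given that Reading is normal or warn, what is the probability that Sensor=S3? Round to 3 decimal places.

P(Reading=normal) = 0.01 + 0.08 + 0.11 + 0.04 = 0.24.
P(Reading=warn) = 0.01 + 0.02 + 0.07 + 0.05 = 0.15.
P(Reading ∈ {normal, warn}) = 0.24 + 0.15 = 0.39; P(Sensor=S3, Reading ∈ {normal, warn}) = 0.08 + 0.02 = 0.10.
P(Sensor=S3 | Reading ∈ {normal, warn}) = 0.10/0.39 = 0.256.

0.256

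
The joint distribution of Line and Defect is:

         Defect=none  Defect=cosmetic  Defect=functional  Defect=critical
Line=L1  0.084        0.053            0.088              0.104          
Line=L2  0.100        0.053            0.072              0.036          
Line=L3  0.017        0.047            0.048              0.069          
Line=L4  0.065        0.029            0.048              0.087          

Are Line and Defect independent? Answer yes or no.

no

P(Line=L2) = 0.261 and P(Defect=critical) = 0.296, so their product is 0.07726, but P(Line=L2, Defect=critical) = 0.036. Since these differ, Line and Defect are not independent.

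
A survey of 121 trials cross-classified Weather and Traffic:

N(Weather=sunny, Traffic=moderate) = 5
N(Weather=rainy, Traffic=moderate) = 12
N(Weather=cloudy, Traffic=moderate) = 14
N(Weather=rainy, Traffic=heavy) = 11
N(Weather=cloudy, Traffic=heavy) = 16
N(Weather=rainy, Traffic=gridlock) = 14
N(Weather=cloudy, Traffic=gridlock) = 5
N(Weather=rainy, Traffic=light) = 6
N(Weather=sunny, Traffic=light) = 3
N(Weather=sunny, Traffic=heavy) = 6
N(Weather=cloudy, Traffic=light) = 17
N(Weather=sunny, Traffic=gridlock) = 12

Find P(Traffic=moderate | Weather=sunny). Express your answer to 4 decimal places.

Total with Weather=sunny: 3 + 5 + 6 + 12 = 26.
P(Traffic=moderate | Weather=sunny) = 5/26 = 0.1923.

0.1923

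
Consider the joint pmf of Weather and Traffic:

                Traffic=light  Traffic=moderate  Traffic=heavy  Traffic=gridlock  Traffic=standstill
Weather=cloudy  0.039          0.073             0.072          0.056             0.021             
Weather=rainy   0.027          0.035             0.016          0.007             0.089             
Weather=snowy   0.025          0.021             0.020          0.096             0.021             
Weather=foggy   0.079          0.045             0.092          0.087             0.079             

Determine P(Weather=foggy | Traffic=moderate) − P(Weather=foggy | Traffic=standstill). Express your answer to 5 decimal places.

-0.11757

P(Traffic=moderate) = 0.073 + 0.035 + 0.021 + 0.045 = 0.174; P(Weather=foggy | Traffic=moderate) = 0.045/0.174 = 0.258621.
P(Traffic=standstill) = 0.021 + 0.089 + 0.021 + 0.079 = 0.210; P(Weather=foggy | Traffic=standstill) = 0.079/0.210 = 0.376190.
Difference = -0.11757.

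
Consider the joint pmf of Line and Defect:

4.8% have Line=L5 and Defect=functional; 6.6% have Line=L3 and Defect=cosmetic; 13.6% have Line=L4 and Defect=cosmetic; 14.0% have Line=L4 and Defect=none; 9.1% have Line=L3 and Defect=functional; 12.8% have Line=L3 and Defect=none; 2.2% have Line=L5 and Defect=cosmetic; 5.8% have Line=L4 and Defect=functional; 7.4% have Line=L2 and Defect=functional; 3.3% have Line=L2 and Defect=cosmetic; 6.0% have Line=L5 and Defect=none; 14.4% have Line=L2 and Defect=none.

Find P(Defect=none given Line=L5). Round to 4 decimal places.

P(Line=L5) = 0.060 + 0.022 + 0.048 = 0.130.
P(Defect=none | Line=L5) = 0.060/0.130 = 0.4615.

0.4615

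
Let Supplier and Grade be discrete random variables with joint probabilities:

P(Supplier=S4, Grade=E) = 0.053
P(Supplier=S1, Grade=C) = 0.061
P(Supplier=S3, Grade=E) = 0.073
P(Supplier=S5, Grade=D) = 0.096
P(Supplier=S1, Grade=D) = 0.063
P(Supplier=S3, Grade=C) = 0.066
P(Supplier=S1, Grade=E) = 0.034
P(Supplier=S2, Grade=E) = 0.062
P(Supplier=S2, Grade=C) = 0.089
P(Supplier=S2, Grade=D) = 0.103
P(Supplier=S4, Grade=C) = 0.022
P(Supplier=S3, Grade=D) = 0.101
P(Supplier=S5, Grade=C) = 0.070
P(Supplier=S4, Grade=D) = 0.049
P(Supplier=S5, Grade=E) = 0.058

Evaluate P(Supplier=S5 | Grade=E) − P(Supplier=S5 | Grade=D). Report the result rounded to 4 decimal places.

-0.0259

P(Grade=E) = 0.034 + 0.062 + 0.073 + 0.053 + 0.058 = 0.280; P(Supplier=S5 | Grade=E) = 0.058/0.280 = 0.20714.
P(Grade=D) = 0.063 + 0.103 + 0.101 + 0.049 + 0.096 = 0.412; P(Supplier=S5 | Grade=D) = 0.096/0.412 = 0.23301.
Difference = -0.0259.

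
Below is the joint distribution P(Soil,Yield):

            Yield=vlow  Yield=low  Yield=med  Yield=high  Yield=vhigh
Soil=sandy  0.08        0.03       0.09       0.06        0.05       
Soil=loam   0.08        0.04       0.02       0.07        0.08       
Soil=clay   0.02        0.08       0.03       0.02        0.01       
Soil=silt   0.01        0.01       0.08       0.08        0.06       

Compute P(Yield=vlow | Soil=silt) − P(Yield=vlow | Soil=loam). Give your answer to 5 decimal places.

P(Soil=silt) = 0.01 + 0.01 + 0.08 + 0.08 + 0.06 = 0.24; P(Yield=vlow | Soil=silt) = 0.01/0.24 = 0.041667.
P(Soil=loam) = 0.08 + 0.04 + 0.02 + 0.07 + 0.08 = 0.29; P(Yield=vlow | Soil=loam) = 0.08/0.29 = 0.275862.
Difference = -0.23420.

-0.23420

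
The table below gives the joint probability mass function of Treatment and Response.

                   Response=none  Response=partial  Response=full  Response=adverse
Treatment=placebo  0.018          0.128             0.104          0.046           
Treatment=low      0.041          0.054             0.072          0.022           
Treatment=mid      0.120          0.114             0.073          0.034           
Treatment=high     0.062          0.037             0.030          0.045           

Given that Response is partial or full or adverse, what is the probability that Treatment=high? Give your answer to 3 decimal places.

P(Response=partial) = 0.128 + 0.054 + 0.114 + 0.037 = 0.333.
P(Response=full) = 0.104 + 0.072 + 0.073 + 0.030 = 0.279.
P(Response=adverse) = 0.046 + 0.022 + 0.034 + 0.045 = 0.147.
P(Response ∈ {partial, full, adverse}) = 0.333 + 0.279 + 0.147 = 0.759; P(Treatment=high, Response ∈ {partial, full, adverse}) = 0.037 + 0.030 + 0.045 = 0.112.
P(Treatment=high | Response ∈ {partial, full, adverse}) = 0.112/0.759 = 0.148.

0.148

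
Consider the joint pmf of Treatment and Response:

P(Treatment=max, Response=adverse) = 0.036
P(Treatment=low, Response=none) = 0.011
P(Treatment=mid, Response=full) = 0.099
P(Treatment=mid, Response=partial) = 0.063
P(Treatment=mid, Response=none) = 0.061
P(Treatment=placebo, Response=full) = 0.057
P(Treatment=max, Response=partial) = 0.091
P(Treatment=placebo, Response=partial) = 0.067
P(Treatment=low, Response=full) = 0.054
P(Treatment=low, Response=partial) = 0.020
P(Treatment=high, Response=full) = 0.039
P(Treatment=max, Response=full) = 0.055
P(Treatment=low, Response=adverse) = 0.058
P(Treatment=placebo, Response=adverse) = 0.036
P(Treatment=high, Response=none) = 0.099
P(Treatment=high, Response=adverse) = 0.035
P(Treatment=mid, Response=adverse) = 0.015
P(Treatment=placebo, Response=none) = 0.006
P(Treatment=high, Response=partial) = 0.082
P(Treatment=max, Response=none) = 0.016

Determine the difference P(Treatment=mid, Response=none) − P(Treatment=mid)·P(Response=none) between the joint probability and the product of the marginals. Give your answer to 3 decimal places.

0.015

P(Treatment=mid) = 0.061 + 0.063 + 0.099 + 0.015 = 0.238.
P(Response=none) = 0.006 + 0.011 + 0.061 + 0.099 + 0.016 = 0.193.
P(Treatment=mid, Response=none) − P(Treatment=mid)P(Response=none) = 0.061 − 0.238×0.193 = 0.015.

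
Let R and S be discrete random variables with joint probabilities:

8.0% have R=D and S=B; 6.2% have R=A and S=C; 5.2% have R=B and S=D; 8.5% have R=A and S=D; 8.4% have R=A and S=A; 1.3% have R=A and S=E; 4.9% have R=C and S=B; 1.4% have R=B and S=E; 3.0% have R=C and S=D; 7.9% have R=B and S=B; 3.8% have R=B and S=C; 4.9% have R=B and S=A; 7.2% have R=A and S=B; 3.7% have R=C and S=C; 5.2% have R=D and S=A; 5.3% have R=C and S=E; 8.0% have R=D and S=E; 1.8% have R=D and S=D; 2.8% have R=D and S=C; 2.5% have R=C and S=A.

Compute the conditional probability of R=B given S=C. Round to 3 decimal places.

P(S=C) = 0.062 + 0.038 + 0.037 + 0.028 = 0.165.
P(R=B | S=C) = 0.038/0.165 = 0.230.

0.230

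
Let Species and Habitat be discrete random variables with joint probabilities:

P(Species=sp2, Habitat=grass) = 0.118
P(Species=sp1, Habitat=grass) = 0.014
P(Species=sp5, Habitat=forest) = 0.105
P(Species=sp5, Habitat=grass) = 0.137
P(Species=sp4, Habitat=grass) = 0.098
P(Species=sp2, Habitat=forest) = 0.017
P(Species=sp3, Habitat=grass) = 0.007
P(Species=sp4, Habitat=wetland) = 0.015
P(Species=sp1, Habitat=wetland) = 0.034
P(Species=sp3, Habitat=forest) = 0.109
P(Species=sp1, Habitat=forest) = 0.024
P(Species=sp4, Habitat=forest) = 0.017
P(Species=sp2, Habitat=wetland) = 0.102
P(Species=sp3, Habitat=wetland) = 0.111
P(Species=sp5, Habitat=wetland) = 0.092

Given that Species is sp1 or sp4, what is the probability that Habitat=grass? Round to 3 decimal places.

0.554

P(Species=sp1) = 0.024 + 0.014 + 0.034 = 0.072.
P(Species=sp4) = 0.017 + 0.098 + 0.015 = 0.130.
P(Species ∈ {sp1, sp4}) = 0.072 + 0.130 = 0.202; P(Habitat=grass, Species ∈ {sp1, sp4}) = 0.014 + 0.098 = 0.112.
P(Habitat=grass | Species ∈ {sp1, sp4}) = 0.112/0.202 = 0.554.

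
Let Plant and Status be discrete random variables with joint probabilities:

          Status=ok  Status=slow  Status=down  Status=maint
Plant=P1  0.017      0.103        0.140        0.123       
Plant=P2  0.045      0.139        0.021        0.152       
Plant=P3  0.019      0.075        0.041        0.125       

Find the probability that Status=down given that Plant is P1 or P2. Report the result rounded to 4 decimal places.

0.2176

P(Plant=P1) = 0.017 + 0.103 + 0.140 + 0.123 = 0.383.
P(Plant=P2) = 0.045 + 0.139 + 0.021 + 0.152 = 0.357.
P(Plant ∈ {P1, P2}) = 0.383 + 0.357 = 0.740; P(Status=down, Plant ∈ {P1, P2}) = 0.140 + 0.021 = 0.161.
P(Status=down | Plant ∈ {P1, P2}) = 0.161/0.740 = 0.2176.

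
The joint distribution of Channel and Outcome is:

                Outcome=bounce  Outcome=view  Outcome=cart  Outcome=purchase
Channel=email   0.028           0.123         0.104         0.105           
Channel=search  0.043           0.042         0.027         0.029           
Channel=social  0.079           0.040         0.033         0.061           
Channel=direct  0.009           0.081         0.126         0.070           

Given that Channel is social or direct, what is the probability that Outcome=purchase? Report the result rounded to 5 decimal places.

0.26253

P(Channel=social) = 0.079 + 0.040 + 0.033 + 0.061 = 0.213.
P(Channel=direct) = 0.009 + 0.081 + 0.126 + 0.070 = 0.286.
P(Channel ∈ {social, direct}) = 0.213 + 0.286 = 0.499; P(Outcome=purchase, Channel ∈ {social, direct}) = 0.061 + 0.070 = 0.131.
P(Outcome=purchase | Channel ∈ {social, direct}) = 0.131/0.499 = 0.26253.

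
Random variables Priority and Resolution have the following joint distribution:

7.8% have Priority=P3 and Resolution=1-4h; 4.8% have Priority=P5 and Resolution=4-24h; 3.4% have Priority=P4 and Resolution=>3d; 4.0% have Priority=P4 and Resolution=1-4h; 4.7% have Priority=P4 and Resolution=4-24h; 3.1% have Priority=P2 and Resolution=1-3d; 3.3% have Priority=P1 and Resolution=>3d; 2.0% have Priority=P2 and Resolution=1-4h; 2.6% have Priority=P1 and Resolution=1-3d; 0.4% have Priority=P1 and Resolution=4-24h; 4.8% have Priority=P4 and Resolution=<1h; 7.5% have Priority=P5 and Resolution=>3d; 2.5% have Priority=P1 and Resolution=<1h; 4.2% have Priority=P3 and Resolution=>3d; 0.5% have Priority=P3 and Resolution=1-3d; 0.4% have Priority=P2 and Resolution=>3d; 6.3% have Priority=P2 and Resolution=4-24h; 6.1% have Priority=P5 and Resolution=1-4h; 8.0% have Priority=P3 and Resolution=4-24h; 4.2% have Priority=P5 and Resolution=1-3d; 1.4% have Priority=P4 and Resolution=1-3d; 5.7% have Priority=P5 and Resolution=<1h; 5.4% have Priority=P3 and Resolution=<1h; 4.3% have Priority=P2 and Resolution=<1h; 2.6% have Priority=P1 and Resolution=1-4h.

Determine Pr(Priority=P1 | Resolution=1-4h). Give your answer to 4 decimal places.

P(Resolution=1-4h) = 0.026 + 0.020 + 0.078 + 0.040 + 0.061 = 0.225.
P(Priority=P1 | Resolution=1-4h) = 0.026/0.225 = 0.1156.

0.1156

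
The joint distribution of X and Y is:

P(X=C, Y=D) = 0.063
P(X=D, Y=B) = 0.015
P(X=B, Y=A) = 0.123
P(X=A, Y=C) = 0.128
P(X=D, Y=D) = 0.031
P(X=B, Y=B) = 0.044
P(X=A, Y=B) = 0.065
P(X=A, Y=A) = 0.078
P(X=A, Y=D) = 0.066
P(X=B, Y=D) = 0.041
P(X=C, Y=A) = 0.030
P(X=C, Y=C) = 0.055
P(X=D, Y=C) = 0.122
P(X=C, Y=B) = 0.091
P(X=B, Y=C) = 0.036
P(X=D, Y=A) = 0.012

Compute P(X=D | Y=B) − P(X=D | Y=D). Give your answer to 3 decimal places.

-0.084

P(Y=B) = 0.065 + 0.044 + 0.091 + 0.015 = 0.215; P(X=D | Y=B) = 0.015/0.215 = 0.0698.
P(Y=D) = 0.066 + 0.041 + 0.063 + 0.031 = 0.201; P(X=D | Y=D) = 0.031/0.201 = 0.1542.
Difference = -0.084.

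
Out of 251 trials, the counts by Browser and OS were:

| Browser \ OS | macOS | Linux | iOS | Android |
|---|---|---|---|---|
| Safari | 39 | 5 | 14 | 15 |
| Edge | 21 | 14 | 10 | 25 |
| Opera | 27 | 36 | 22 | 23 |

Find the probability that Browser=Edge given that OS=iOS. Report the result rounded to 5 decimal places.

Total with OS=iOS: 14 + 10 + 22 = 46.
P(Browser=Edge | OS=iOS) = 10/46 = 0.21739.

0.21739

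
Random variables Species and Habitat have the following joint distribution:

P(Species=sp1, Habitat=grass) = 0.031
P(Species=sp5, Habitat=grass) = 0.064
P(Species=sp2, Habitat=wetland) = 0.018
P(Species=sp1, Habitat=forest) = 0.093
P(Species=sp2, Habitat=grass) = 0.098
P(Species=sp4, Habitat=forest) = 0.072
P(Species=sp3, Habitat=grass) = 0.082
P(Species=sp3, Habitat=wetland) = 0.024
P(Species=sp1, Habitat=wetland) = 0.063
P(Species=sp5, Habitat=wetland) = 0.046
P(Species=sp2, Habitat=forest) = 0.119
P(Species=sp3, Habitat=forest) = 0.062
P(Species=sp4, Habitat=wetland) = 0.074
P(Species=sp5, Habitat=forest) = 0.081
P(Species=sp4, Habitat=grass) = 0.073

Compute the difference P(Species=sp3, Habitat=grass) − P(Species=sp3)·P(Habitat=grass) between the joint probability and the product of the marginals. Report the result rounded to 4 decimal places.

P(Species=sp3) = 0.062 + 0.082 + 0.024 = 0.168.
P(Habitat=grass) = 0.031 + 0.098 + 0.082 + 0.073 + 0.064 = 0.348.
P(Species=sp3, Habitat=grass) − P(Species=sp3)P(Habitat=grass) = 0.082 − 0.168×0.348 = 0.0235.

0.0235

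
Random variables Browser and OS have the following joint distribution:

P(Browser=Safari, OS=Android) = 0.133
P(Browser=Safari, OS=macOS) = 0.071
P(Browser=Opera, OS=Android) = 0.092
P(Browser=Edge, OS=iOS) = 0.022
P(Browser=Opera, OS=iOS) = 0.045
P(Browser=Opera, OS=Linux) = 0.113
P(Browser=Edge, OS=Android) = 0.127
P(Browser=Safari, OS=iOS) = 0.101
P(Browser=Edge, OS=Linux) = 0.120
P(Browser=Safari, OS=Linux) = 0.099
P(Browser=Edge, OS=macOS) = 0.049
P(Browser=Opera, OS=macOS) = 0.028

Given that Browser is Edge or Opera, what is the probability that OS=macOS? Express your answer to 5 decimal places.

P(Browser=Edge) = 0.049 + 0.120 + 0.022 + 0.127 = 0.318.
P(Browser=Opera) = 0.028 + 0.113 + 0.045 + 0.092 = 0.278.
P(Browser ∈ {Edge, Opera}) = 0.318 + 0.278 = 0.596; P(OS=macOS, Browser ∈ {Edge, Opera}) = 0.049 + 0.028 = 0.077.
P(OS=macOS | Browser ∈ {Edge, Opera}) = 0.077/0.596 = 0.12919.

0.12919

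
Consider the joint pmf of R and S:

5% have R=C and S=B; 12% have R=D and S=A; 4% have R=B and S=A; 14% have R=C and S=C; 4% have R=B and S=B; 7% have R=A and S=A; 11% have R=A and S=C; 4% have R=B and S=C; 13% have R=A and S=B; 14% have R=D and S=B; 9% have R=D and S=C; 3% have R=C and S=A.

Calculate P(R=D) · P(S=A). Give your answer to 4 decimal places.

0.0910

P(R=D) = 0.12 + 0.14 + 0.09 = 0.35.
P(S=A) = 0.07 + 0.04 + 0.03 + 0.12 = 0.26.
Product: 0.35 × 0.26 = 0.0910.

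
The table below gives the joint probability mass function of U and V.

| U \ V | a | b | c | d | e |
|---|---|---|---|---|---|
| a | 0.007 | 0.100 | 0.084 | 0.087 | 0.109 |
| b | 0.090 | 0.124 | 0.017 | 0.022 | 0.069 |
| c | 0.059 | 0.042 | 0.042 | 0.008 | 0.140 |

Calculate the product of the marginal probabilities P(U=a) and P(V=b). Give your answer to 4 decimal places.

0.1029

P(U=a) = 0.007 + 0.100 + 0.084 + 0.087 + 0.109 = 0.387.
P(V=b) = 0.100 + 0.124 + 0.042 = 0.266.
Product: 0.387 × 0.266 = 0.1029.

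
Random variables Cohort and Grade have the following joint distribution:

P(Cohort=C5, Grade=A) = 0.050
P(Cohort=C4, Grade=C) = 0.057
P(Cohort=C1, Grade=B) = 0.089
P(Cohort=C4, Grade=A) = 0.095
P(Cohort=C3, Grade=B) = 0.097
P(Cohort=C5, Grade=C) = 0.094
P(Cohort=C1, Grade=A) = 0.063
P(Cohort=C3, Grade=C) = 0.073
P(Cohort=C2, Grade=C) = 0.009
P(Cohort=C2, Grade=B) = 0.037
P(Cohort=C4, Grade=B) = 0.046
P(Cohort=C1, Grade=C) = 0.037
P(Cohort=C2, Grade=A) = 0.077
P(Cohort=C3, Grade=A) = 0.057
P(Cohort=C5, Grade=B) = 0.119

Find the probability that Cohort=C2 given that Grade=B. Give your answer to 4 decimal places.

0.0954

P(Grade=B) = 0.089 + 0.037 + 0.097 + 0.046 + 0.119 = 0.388.
P(Cohort=C2 | Grade=B) = 0.037/0.388 = 0.0954.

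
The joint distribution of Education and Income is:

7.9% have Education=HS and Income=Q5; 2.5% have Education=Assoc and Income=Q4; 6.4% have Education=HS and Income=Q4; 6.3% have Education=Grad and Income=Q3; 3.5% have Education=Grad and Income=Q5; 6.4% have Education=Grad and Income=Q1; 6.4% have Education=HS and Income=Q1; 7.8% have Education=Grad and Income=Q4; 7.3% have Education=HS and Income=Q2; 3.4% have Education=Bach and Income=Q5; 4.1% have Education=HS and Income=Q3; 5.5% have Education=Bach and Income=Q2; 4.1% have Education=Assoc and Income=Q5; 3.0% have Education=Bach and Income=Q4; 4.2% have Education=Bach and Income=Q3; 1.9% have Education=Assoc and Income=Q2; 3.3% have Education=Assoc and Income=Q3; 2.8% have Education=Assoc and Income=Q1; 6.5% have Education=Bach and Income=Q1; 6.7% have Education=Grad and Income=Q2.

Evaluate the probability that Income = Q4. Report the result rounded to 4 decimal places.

P(Income=Q4) = 0.064 + 0.025 + 0.030 + 0.078 = 0.197.

0.1970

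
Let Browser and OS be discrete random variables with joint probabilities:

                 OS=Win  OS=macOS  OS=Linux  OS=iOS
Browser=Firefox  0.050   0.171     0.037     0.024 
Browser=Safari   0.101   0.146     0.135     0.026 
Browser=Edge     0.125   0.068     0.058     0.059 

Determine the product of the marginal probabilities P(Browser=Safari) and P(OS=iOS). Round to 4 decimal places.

0.0445

P(Browser=Safari) = 0.101 + 0.146 + 0.135 + 0.026 = 0.408.
P(OS=iOS) = 0.024 + 0.026 + 0.059 = 0.109.
Product: 0.408 × 0.109 = 0.0445.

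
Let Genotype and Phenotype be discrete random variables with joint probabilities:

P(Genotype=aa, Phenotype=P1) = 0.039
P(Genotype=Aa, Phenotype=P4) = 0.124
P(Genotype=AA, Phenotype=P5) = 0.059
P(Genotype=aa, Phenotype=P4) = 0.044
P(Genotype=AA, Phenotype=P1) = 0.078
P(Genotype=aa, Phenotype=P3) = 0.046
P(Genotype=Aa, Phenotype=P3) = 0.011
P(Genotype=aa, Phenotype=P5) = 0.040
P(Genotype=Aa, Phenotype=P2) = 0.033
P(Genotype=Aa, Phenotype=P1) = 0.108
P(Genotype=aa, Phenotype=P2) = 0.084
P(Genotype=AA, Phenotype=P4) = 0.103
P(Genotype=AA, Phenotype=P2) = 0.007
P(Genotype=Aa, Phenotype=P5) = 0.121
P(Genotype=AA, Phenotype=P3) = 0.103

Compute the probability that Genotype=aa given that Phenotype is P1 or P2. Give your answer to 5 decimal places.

0.35244

P(Phenotype=P1) = 0.078 + 0.108 + 0.039 = 0.225.
P(Phenotype=P2) = 0.007 + 0.033 + 0.084 = 0.124.
P(Phenotype ∈ {P1, P2}) = 0.225 + 0.124 = 0.349; P(Genotype=aa, Phenotype ∈ {P1, P2}) = 0.039 + 0.084 = 0.123.
P(Genotype=aa | Phenotype ∈ {P1, P2}) = 0.123/0.349 = 0.35244.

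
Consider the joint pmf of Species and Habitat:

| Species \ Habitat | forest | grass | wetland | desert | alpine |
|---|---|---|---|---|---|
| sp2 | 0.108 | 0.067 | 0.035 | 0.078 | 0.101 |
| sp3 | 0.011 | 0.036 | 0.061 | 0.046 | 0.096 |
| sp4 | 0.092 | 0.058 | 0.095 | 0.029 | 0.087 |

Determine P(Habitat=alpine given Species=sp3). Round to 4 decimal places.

P(Species=sp3) = 0.011 + 0.036 + 0.061 + 0.046 + 0.096 = 0.250.
P(Habitat=alpine | Species=sp3) = 0.096/0.250 = 0.3840.

0.3840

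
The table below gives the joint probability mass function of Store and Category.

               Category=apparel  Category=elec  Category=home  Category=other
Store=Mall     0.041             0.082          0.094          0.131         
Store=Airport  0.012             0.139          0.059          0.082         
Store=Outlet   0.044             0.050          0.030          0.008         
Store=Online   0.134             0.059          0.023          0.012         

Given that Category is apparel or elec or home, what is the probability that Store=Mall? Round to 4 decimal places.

P(Category=apparel) = 0.041 + 0.012 + 0.044 + 0.134 = 0.231.
P(Category=elec) = 0.082 + 0.139 + 0.050 + 0.059 = 0.330.
P(Category=home) = 0.094 + 0.059 + 0.030 + 0.023 = 0.206.
P(Category ∈ {apparel, elec, home}) = 0.231 + 0.330 + 0.206 = 0.767; P(Store=Mall, Category ∈ {apparel, elec, home}) = 0.041 + 0.082 + 0.094 = 0.217.
P(Store=Mall | Category ∈ {apparel, elec, home}) = 0.217/0.767 = 0.2829.

0.2829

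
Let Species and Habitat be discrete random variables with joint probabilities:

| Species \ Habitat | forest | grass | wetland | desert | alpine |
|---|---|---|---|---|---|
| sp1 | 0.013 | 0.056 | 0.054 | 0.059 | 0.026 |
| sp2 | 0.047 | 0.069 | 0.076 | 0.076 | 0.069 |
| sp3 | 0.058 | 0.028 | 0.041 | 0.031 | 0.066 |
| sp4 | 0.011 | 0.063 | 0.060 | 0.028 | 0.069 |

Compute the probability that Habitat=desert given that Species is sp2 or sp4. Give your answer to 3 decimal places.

P(Species=sp2) = 0.047 + 0.069 + 0.076 + 0.076 + 0.069 = 0.337.
P(Species=sp4) = 0.011 + 0.063 + 0.060 + 0.028 + 0.069 = 0.231.
P(Species ∈ {sp2, sp4}) = 0.337 + 0.231 = 0.568; P(Habitat=desert, Species ∈ {sp2, sp4}) = 0.076 + 0.028 = 0.104.
P(Habitat=desert | Species ∈ {sp2, sp4}) = 0.104/0.568 = 0.183.

0.183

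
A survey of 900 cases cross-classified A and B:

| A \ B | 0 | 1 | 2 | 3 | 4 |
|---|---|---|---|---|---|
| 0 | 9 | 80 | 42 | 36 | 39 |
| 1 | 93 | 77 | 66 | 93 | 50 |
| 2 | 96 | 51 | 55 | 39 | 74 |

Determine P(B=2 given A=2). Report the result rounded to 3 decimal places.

Total with A=2: 96 + 51 + 55 + 39 + 74 = 315.
P(B=2 | A=2) = 55/315 = 0.175.

0.175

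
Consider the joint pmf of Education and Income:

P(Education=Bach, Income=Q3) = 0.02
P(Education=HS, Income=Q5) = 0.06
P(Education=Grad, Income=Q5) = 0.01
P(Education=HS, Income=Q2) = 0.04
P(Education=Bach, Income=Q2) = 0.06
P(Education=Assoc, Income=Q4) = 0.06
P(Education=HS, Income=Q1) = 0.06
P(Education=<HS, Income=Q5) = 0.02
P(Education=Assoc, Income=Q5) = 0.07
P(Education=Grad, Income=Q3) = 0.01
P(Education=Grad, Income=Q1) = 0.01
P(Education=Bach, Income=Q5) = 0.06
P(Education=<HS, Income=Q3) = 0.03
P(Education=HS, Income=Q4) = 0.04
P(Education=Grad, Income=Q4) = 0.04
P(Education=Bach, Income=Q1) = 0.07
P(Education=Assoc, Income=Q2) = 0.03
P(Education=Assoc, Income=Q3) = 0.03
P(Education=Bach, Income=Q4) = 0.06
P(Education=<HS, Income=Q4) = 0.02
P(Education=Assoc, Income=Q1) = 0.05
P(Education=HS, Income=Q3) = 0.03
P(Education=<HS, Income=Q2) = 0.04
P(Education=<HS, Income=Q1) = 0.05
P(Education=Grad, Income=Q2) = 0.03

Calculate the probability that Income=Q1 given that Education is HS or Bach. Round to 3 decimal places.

0.260

P(Education=HS) = 0.06 + 0.04 + 0.03 + 0.04 + 0.06 = 0.23.
P(Education=Bach) = 0.07 + 0.06 + 0.02 + 0.06 + 0.06 = 0.27.
P(Education ∈ {HS, Bach}) = 0.23 + 0.27 = 0.50; P(Income=Q1, Education ∈ {HS, Bach}) = 0.06 + 0.07 = 0.13.
P(Income=Q1 | Education ∈ {HS, Bach}) = 0.13/0.50 = 0.260.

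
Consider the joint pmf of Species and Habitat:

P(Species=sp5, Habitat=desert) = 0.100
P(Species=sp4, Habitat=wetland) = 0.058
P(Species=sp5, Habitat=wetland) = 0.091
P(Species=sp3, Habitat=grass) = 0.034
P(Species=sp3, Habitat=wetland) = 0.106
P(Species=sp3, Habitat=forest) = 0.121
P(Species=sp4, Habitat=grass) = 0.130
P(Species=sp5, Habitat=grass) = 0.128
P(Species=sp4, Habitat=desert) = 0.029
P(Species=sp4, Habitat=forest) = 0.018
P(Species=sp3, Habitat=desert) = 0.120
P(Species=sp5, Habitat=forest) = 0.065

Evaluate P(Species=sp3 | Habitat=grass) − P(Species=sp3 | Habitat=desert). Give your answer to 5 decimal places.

-0.36549

P(Habitat=grass) = 0.034 + 0.130 + 0.128 = 0.292; P(Species=sp3 | Habitat=grass) = 0.034/0.292 = 0.116438.
P(Habitat=desert) = 0.120 + 0.029 + 0.100 = 0.249; P(Species=sp3 | Habitat=desert) = 0.120/0.249 = 0.481928.
Difference = -0.36549.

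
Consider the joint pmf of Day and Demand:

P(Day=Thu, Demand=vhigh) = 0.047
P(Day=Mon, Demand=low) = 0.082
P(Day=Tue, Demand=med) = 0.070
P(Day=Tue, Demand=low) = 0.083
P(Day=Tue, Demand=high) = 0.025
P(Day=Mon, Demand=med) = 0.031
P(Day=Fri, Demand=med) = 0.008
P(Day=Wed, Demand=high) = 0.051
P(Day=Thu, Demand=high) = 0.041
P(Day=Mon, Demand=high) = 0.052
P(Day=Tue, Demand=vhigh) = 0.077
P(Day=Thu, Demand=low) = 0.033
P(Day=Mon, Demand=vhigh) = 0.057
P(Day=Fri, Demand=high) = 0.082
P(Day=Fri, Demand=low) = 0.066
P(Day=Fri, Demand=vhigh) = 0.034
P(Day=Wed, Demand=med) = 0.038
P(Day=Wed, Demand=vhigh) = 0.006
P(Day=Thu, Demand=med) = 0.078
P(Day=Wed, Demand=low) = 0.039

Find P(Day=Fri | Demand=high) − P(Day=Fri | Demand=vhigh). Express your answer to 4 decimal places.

P(Demand=high) = 0.052 + 0.025 + 0.051 + 0.041 + 0.082 = 0.251; P(Day=Fri | Demand=high) = 0.082/0.251 = 0.32669.
P(Demand=vhigh) = 0.057 + 0.077 + 0.006 + 0.047 + 0.034 = 0.221; P(Day=Fri | Demand=vhigh) = 0.034/0.221 = 0.15385.
Difference = 0.1728.

0.1728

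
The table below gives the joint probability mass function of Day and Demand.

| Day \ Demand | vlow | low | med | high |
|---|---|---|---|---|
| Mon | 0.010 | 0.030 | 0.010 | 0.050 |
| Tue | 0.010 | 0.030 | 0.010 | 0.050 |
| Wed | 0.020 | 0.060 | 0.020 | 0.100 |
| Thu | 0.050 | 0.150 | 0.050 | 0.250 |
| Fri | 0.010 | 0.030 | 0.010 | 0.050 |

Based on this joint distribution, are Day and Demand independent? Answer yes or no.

yes

Every cell satisfies P(Day,Demand) = P(Day)·P(Demand). For instance P(Day=Wed) = 0.200, P(Demand=low) = 0.300, and 0.200×0.300 = 0.060 matches the joint entry. So Day and Demand are independent.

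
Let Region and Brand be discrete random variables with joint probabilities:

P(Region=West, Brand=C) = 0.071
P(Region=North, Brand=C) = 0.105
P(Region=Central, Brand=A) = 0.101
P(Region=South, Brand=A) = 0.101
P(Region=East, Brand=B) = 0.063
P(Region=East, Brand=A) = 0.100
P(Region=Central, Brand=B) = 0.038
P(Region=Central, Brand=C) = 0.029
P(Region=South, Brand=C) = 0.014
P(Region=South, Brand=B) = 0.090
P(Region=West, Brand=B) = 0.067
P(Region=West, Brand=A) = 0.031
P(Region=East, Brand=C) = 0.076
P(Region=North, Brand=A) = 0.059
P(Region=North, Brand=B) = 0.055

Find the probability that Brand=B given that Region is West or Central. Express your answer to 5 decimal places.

P(Region=West) = 0.031 + 0.067 + 0.071 = 0.169.
P(Region=Central) = 0.101 + 0.038 + 0.029 = 0.168.
P(Region ∈ {West, Central}) = 0.169 + 0.168 = 0.337; P(Brand=B, Region ∈ {West, Central}) = 0.067 + 0.038 = 0.105.
P(Brand=B | Region ∈ {West, Central}) = 0.105/0.337 = 0.31157.

0.31157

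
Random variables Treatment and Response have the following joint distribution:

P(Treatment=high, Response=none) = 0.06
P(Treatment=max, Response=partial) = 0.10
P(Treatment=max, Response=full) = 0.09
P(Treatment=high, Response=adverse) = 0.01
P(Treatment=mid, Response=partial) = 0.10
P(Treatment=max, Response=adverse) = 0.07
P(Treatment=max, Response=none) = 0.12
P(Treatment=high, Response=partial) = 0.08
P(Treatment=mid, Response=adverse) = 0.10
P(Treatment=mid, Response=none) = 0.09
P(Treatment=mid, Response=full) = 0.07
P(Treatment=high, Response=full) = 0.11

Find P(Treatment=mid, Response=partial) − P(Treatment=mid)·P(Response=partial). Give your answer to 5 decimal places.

P(Treatment=mid) = 0.09 + 0.10 + 0.07 + 0.10 = 0.36.
P(Response=partial) = 0.10 + 0.08 + 0.10 = 0.28.
P(Treatment=mid, Response=partial) − P(Treatment=mid)P(Response=partial) = 0.10 − 0.36×0.28 = -0.00080.

-0.00080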